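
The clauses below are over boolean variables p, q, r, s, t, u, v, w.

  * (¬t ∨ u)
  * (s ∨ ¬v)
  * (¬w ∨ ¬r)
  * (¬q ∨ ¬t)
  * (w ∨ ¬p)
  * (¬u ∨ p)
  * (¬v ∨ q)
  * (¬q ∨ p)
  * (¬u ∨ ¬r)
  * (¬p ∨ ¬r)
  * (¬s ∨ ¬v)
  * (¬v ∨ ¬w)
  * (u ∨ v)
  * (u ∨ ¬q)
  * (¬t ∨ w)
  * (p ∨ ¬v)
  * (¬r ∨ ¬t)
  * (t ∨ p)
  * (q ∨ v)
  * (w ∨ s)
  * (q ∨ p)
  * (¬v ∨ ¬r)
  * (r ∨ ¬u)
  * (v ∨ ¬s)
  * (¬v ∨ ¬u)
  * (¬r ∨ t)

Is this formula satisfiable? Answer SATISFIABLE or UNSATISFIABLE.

UNSATISFIABLE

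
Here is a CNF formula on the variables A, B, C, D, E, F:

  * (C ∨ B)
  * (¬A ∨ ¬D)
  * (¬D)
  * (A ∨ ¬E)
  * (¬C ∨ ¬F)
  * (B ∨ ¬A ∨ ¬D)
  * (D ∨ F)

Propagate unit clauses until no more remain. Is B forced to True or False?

(¬D) stands alone — D = False.
(F ∨ D): since D = False, the clause reduces to (F). F = True.
(¬F ∨ ¬C): since F = True, the clause reduces to (¬C). C = False.
From (C ∨ B) and C = False: B = True.

True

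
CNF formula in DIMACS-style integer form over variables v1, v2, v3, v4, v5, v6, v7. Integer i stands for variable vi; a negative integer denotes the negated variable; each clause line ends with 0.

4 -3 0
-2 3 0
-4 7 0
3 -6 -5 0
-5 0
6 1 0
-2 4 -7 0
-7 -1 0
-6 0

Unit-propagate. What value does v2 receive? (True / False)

False

Unit clause (~v5) sets v5 = False.
Unit clause (~v6) sets v6 = False.
(v6 \/ v1): since v6 = False, the clause reduces to (v1). v1 = True.
(~v7 \/ ~v1) with v1 = True leaves only ~v7, so v7 = False.
(v7 \/ ~v4) with v7 = False leaves only ~v4, so v4 = False.
In (~v3 \/ v4), v4 is now false; ~v3 must hold, so v3 = False.
(~v2 \/ v3): since v3 = False, the clause reduces to (~v2). v2 = False.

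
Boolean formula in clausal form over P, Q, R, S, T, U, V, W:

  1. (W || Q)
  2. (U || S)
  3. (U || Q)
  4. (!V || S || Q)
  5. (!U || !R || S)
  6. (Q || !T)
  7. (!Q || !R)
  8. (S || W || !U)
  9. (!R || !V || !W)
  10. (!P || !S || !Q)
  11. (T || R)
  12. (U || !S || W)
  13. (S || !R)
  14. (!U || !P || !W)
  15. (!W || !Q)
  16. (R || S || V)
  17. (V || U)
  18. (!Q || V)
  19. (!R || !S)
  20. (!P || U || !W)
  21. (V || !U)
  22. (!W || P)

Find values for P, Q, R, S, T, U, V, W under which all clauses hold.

P = False, Q = True, R = False, S = True, T = True, U = True, V = True, W = False

Check each clause:
  1. (Q || W) — Q is true.
  2. (U || S) — S is true.
  3. (U || Q) — Q is true.
  4. (S || !V || Q) — Q is true.
  5. (S || !U || !R) — S is true.
  6. (Q || !T) — Q is true.
  7. (!Q || !R) — !R is true.
  8. (S || W || !U) — S is true.
  9. (!R || !W || !V) — !W is true.
  10. (!P || !S || !Q) — !P is true.
  11. (T || R) — T is true.
  12. (!S || U || W) — U is true.
  13. (S || !R) — S is true.
  14. (!U || !W || !P) — !W is true.
  15. (!W || !Q) — !W is true.
  16. (V || R || S) — S is true.
  17. (U || V) — U is true.
  18. (!Q || V) — V is true.
  19. (!S || !R) — !R is true.
  20. (U || !P || !W) — !W is true.
  21. (!U || V) — V is true.
  22. (P || !W) — !W is true.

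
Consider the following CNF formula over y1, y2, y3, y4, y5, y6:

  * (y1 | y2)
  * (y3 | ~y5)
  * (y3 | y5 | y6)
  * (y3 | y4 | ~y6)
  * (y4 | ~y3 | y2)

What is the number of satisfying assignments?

Split on y3, then y2.
  y3=1, y2=1: y1, y4, y5, y6 free → 2^4 = 16.
  y3=1, y2=0: remaining (y1,y4,y5,y6) ∈ {(1,1,0,0); (1,1,0,1); (1,1,1,0); (1,1,1,1)} — 4.
  y3=0, y2=1: remaining (y1,y4,y5,y6) ∈ {(0,1,0,1); (1,1,0,1)} — 2.
  y3=0, y2=0: remaining (y1,y4,y5,y6) ∈ {(1,1,0,1)} — 1.
Total: 16 + 4 + 2 + 1 = 23.

23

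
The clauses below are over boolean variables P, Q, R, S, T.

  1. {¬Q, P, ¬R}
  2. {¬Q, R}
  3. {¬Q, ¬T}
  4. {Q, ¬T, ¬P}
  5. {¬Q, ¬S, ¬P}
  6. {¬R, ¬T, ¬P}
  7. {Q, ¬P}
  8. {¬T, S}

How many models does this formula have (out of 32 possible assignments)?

7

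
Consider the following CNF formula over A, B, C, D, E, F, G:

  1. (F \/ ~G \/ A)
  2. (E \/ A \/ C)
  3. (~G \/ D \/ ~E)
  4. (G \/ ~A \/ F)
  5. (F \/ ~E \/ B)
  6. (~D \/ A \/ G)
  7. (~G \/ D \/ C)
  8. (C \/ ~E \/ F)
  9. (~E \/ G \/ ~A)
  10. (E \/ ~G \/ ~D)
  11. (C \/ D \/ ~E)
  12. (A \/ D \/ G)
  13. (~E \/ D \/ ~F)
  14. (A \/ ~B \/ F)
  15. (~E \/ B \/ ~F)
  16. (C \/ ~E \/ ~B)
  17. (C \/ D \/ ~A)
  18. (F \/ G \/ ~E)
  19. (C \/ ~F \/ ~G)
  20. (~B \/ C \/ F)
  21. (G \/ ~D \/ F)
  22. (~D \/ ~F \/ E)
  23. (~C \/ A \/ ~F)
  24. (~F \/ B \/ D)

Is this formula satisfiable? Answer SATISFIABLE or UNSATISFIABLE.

Try A = True.
Try B = True.
Set C = True and propagate.
The remaining clauses are satisfied by D = False, E = False, F = True, G = True.
So A=T, B=T, C=T, D=F, E=F, F=T, G=T is a satisfying assignment.

SATISFIABLE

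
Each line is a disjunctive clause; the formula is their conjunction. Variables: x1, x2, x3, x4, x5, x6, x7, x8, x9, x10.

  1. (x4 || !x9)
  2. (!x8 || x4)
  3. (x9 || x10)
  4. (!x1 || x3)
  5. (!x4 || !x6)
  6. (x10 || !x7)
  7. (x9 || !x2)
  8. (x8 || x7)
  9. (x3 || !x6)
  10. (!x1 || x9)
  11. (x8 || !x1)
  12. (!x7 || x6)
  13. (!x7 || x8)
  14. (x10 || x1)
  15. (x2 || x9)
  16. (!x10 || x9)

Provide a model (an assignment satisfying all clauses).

x3 occurs only positively in the remaining clauses — set x3 = True.
Branch on x1: take x1 = False.
  then x10 is forced to True.
  then x9 is forced to True.
  then x4 is forced to True.
  then x6 is forced to False.
  then x7 is forced to False.
  then x8 is forced to True.
x2, x5 are now unconstrained; take x2 = False, x5 = True.
Every clause has at least one true literal under this assignment.

x1=False  x2=False  x3=True  x4=True  x5=True  x6=False  x7=False  x8=True  x9=True  x10=True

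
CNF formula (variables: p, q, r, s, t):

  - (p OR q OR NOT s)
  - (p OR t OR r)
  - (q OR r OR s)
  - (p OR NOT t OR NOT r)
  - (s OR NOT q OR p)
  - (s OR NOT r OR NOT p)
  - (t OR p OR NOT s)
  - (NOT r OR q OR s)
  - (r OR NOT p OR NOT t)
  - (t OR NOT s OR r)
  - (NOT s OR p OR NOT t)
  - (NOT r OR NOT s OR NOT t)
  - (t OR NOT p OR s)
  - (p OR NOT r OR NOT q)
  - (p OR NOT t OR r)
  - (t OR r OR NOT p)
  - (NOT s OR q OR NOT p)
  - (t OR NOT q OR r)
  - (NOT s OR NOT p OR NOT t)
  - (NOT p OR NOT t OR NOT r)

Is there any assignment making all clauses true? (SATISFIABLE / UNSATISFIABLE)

SATISFIABLE

Set p = True and propagate.
Branch on q: take q = True.
For the remaining variables, r = True, s = True, t = False works.
So p = True, q = True, r = True, s = True, t = False is a satisfying assignment.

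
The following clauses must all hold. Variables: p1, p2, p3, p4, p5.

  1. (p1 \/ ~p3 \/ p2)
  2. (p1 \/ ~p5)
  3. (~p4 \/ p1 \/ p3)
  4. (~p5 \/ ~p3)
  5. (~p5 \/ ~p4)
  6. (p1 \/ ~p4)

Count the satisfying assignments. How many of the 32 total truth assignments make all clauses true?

Case analysis on p1 and p3:
  p1=1, p3=1: remaining (p2,p4,p5) ∈ {(0,0,0); (0,1,0); (1,0,0); (1,1,0)} — 4.
  p1=1, p3=0: p2 free; 3 ways for (p4,p5) × 2^1 = 6.
  p1=0, p3=1: remaining (p2,p4,p5) ∈ {(1,0,0)} — 1.
  p1=0, p3=0: remaining (p2,p4,p5) ∈ {(0,0,0); (1,0,0)} — 2.
Total: 4 + 6 + 1 + 2 = 13.

13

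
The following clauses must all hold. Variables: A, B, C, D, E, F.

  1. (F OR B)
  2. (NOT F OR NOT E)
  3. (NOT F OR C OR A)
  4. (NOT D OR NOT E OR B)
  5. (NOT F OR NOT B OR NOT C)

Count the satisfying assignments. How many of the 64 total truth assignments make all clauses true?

Case analysis on F and B:
  F=T, B=T: remaining (A,C,D,E) ∈ {(T,F,F,F); (T,F,T,F)} — 2.
  F=T, B=F: D free; 3 ways for (A,C,E) × 2^1 = 6.
  F=F, B=T: A, C, D, E free → 2^4 = 16.
  F=F, B=F: a clause becomes empty — 0.
Total: 2 + 6 + 16 + 0 = 24.

24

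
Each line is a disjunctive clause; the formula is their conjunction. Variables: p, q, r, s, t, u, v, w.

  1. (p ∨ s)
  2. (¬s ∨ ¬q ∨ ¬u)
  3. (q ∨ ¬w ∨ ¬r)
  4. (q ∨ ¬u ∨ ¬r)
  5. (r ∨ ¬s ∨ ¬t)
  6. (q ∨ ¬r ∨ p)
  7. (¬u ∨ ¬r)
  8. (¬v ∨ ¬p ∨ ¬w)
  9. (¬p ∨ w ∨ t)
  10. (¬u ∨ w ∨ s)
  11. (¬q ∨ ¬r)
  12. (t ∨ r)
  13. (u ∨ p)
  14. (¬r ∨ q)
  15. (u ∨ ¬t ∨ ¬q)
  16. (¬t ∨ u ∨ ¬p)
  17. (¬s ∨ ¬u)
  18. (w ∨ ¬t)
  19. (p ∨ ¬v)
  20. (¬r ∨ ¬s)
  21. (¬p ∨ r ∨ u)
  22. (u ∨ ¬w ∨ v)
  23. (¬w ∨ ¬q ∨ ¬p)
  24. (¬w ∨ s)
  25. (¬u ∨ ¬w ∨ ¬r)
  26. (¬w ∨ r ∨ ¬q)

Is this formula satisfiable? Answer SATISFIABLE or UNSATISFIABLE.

UNSATISFIABLE

r = True:
  propagation gives u=False, q=False; an empty clause results — contradiction.
r = False:
  propagation gives t=True, s=False, p=True, u=True; an empty clause results — contradiction.
Every branch closes, so no satisfying assignment exists.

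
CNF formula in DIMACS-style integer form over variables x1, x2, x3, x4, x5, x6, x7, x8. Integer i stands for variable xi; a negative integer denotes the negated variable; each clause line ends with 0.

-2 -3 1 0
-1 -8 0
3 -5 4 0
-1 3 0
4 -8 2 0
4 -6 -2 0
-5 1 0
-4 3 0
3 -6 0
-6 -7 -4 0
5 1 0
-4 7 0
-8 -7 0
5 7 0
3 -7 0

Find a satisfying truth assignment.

Pure literal: x6 appears only negated; assign x6 = False.
x8 occurs only negated in the remaining clauses — set x8 = False.
Set x1 = True and propagate.
  then x3 is forced to True.
Branch on x4: take x4 = True.
  then x7 is forced to True.
x2, x5 are now unconstrained; take x2 = True, x5 = False.
Every clause has at least one true literal under this assignment.

x1 = 1, x2 = 1, x3 = 1, x4 = 1, x5 = 0, x6 = 0, x7 = 1, x8 = 0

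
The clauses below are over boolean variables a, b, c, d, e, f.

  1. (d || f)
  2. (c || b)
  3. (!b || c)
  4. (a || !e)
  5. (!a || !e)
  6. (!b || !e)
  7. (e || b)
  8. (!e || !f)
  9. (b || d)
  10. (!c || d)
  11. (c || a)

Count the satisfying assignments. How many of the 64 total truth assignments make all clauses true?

4

Satisfying assignments:
  a=0 b=1 c=1 d=1 e=0 f=0
  a=0 b=1 c=1 d=1 e=0 f=1
  a=1 b=1 c=1 d=1 e=0 f=0
  a=1 b=1 c=1 d=1 e=0 f=1
That's 4 in total.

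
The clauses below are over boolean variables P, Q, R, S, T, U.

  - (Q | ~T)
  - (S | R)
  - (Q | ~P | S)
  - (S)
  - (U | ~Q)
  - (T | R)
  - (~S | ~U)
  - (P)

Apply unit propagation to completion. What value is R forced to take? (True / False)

True

(S) stands alone — S = True.
In (~S | ~U), ~S is now false; ~U must hold, so U = False.
From (U | ~Q) and U = False: Q = False.
From (~T | Q) and Q = False: T = False.
From (T | R) and T = False: R = True.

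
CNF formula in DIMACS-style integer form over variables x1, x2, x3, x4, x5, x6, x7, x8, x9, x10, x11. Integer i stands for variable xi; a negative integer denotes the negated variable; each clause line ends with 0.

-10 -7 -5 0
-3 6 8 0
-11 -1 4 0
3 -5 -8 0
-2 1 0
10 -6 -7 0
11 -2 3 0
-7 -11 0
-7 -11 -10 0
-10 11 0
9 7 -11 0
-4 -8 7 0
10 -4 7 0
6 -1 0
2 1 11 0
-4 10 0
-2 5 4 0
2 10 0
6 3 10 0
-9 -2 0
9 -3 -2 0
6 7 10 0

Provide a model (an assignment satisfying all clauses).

x1 = 0, x2 = 0, x3 = 0, x4 = 1, x5 = 0, x6 = 0, x7 = 0, x8 = 0, x9 = 1, x10 = 1, x11 = 1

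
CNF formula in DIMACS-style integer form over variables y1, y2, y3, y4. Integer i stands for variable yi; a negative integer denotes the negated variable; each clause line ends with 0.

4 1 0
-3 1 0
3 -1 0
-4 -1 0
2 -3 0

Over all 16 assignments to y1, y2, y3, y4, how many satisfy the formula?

3

The models are:
  y1=0 y2=0 y3=0 y4=1
  y1=0 y2=1 y3=0 y4=1
  y1=1 y2=1 y3=1 y4=0
Count: 3.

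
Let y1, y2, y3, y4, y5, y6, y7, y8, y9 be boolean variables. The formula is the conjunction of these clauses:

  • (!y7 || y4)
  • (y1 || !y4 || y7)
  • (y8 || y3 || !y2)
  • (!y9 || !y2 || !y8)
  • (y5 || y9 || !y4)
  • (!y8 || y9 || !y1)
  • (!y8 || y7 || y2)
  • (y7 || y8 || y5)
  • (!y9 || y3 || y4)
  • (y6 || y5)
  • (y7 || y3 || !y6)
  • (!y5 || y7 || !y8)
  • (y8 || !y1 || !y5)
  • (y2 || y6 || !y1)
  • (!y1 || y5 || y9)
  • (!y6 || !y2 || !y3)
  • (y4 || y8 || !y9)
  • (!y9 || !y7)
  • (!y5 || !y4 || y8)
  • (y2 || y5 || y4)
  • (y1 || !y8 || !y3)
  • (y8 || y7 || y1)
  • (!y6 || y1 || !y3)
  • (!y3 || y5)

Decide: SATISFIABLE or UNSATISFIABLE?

SATISFIABLE

Set y1 = False and propagate.
For the remaining variables, y2 = True, y3 = False, y4 = True, y5 = True, y6 = True, y7 = True, y8 = True, y9 = False works.
So y1=0, y2=1, y3=0, y4=1, y5=1, y6=1, y7=1, y8=1, y9=0 is a satisfying assignment.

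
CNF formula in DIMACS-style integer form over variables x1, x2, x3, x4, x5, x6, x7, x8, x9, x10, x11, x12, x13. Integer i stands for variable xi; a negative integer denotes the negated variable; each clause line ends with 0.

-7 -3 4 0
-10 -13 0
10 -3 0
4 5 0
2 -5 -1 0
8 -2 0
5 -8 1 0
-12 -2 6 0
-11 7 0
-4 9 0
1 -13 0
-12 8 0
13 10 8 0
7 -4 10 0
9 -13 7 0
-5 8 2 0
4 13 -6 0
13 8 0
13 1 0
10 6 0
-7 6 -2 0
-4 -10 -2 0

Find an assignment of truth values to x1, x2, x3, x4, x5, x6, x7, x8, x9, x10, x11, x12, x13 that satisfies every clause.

x1 = T  x2 = F  x3 = F  x4 = T  x5 = F  x6 = T  x7 = T  x8 = F  x9 = T  x10 = F  x11 = T  x12 = F  x13 = T

Check each clause:
  1. (!x3 || !x7 || x4) — x4 is true.
  2. (!x13 || !x10) — !x10 is true.
  3. (!x3 || x10) — !x3 is true.
  4. (x5 || x4) — x4 is true.
  5. (!x5 || !x1 || x2) — !x5 is true.
  6. (!x2 || x8) — !x2 is true.
  7. (!x8 || x5 || x1) — !x8 is true.
  8. (!x12 || x6 || !x2) — !x12 is true.
  9. (x7 || !x11) — x7 is true.
  10. (x9 || !x4) — x9 is true.
  11. (x1 || !x13) — x1 is true.
  12. (!x12 || x8) — !x12 is true.
  13. (x8 || x10 || x13) — x13 is true.
  14. (x7 || x10 || !x4) — x7 is true.
  15. (!x13 || x9 || x7) — x9 is true.
  16. (!x5 || x2 || x8) — !x5 is true.
  17. (x13 || !x6 || x4) — x4 is true.
  18. (x8 || x13) — x13 is true.
  19. (x1 || x13) — x1 is true.
  20. (x10 || x6) — x6 is true.
  21. (x6 || !x2 || !x7) — !x2 is true.
  22. (!x4 || !x10 || !x2) — !x10 is true.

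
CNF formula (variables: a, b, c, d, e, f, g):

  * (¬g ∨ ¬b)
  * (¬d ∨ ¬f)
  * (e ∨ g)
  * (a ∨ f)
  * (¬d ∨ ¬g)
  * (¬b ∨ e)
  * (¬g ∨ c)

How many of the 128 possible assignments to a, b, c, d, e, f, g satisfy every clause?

Case analysis on g and b:
  g=T, b=T: a clause becomes empty — 0.
  g=T, b=F: e free; 3 ways for (a,c,d,f) × 2^1 = 6.
  g=F, b=T: c free; 4 ways for (a,d,e,f) × 2^1 = 8.
  g=F, b=F: c free; 4 ways for (a,d,e,f) × 2^1 = 8.
Total: 0 + 6 + 8 + 8 = 22.

22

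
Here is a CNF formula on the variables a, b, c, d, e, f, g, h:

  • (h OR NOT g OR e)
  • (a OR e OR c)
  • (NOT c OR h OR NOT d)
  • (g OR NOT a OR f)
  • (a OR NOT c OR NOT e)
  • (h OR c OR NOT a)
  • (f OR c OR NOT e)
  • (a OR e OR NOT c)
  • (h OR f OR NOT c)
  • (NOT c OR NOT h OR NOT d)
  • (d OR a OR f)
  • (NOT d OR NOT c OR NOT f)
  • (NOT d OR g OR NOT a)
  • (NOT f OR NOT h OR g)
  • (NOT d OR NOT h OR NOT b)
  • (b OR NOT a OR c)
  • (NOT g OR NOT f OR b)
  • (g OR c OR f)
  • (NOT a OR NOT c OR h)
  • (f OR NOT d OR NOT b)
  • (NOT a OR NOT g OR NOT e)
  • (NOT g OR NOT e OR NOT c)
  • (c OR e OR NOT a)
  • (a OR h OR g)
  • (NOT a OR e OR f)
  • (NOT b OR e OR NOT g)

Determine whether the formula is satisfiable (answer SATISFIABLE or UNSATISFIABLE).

SATISFIABLE

Set a = False and propagate.
The remaining clauses are satisfied by b = True, c = False, d = False, e = True, f = True, g = True, h = False.
So a=False  b=True  c=False  d=False  e=True  f=True  g=True  h=False is a satisfying assignment.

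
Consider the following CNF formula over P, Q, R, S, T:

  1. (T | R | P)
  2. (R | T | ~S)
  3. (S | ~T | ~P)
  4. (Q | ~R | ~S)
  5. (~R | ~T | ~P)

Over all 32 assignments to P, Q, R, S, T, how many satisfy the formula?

17

Case analysis on R and T:
  R=1, T=1: remaining (P,Q,S) ∈ {(0,0,0); (0,1,0); (0,1,1)} — 3.
  R=1, T=0: P free; 3 ways for (Q,S) × 2^1 = 6.
  R=0, T=1: Q free; 3 ways for (P,S) × 2^1 = 6.
  R=0, T=0: remaining (P,Q,S) ∈ {(1,0,0); (1,1,0)} — 2.
Total: 3 + 6 + 6 + 2 = 17.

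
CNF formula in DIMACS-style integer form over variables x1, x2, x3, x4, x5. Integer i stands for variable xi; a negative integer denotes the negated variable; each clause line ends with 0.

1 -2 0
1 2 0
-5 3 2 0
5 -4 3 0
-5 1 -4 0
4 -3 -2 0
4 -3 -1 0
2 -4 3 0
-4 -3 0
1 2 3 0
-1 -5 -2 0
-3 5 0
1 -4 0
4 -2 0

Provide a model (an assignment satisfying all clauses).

x1 = T  x2 = F  x3 = F  x4 = F  x5 = F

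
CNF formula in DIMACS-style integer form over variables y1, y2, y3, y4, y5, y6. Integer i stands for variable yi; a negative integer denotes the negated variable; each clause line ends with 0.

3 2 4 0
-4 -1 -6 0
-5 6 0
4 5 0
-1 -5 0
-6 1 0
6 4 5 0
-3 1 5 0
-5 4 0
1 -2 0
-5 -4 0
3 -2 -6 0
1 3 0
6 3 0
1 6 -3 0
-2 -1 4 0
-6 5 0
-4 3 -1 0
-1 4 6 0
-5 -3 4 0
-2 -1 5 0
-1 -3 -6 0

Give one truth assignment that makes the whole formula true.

y1=T, y2=F, y3=T, y4=T, y5=F, y6=F

Check each clause:
  1. (y3 \/ y2 \/ y4) — y3 is true.
  2. (~y4 \/ ~y1 \/ ~y6) — ~y6 is true.
  3. (~y5 \/ y6) — ~y5 is true.
  4. (y5 \/ y4) — y4 is true.
  5. (~y5 \/ ~y1) — ~y5 is true.
  6. (y1 \/ ~y6) — y1 is true.
  7. (y6 \/ y5 \/ y4) — y4 is true.
  8. (~y3 \/ y1 \/ y5) — y1 is true.
  9. (y4 \/ ~y5) — ~y5 is true.
  10. (~y2 \/ y1) — y1 is true.
  11. (~y4 \/ ~y5) — ~y5 is true.
  12. (~y6 \/ ~y2 \/ y3) — ~y6 is true.
  13. (y3 \/ y1) — y1 is true.
  14. (y6 \/ y3) — y3 is true.
  15. (y6 \/ ~y3 \/ y1) — y1 is true.
  16. (~y2 \/ ~y1 \/ y4) — y4 is true.
  17. (~y6 \/ y5) — ~y6 is true.
  18. (y3 \/ ~y1 \/ ~y4) — y3 is true.
  19. (~y1 \/ y4 \/ y6) — y4 is true.
  20. (~y5 \/ y4 \/ ~y3) — ~y5 is true.
  21. (y5 \/ ~y1 \/ ~y2) — ~y2 is true.
  22. (~y3 \/ ~y1 \/ ~y6) — ~y6 is true.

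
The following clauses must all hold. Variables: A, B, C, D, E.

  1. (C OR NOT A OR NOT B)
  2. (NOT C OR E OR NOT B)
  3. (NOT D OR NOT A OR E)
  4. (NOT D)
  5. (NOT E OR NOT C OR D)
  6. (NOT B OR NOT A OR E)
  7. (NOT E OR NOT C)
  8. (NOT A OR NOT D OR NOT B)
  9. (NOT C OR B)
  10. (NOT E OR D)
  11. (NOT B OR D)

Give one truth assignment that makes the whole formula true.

A=0, B=0, C=0, D=0, E=0

Check each clause:
  1. (C OR NOT A OR NOT B) — NOT A is true.
  2. (NOT C OR E OR NOT B) — NOT C is true.
  3. (NOT D OR E OR NOT A) — NOT D is true.
  4. (NOT D) — NOT D is true.
  5. (NOT C OR D OR NOT E) — NOT E is true.
  6. (NOT A OR E OR NOT B) — NOT A is true.
  7. (NOT E OR NOT C) — NOT E is true.
  8. (NOT A OR NOT B OR NOT D) — NOT D is true.
  9. (B OR NOT C) — NOT C is true.
  10. (D OR NOT E) — NOT E is true.
  11. (D OR NOT B) — NOT B is true.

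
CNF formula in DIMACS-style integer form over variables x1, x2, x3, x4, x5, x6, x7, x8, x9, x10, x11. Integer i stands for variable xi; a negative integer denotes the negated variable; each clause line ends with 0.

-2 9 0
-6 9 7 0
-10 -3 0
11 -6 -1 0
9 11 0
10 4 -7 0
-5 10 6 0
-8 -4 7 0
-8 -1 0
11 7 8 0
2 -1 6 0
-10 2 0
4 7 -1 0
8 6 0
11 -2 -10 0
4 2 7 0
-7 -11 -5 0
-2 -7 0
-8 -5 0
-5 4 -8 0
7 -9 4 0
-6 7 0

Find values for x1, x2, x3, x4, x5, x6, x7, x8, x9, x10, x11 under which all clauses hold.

x1=False, x2=False, x3=True, x4=True, x5=True, x6=True, x7=True, x8=False, x9=True, x10=False, x11=False

Check each clause:
  1. (~x2 \/ x9) — x9 is true.
  2. (~x6 \/ x9 \/ x7) — x9 is true.
  3. (~x10 \/ ~x3) — ~x10 is true.
  4. (~x6 \/ ~x1 \/ x11) — ~x1 is true.
  5. (x9 \/ x11) — x9 is true.
  6. (~x7 \/ x10 \/ x4) — x4 is true.
  7. (x10 \/ ~x5 \/ x6) — x6 is true.
  8. (x7 \/ ~x4 \/ ~x8) — ~x8 is true.
  9. (~x1 \/ ~x8) — ~x8 is true.
  10. (x11 \/ x8 \/ x7) — x7 is true.
  11. (~x1 \/ x2 \/ x6) — x6 is true.
  12. (~x10 \/ x2) — ~x10 is true.
  13. (x4 \/ x7 \/ ~x1) — x4 is true.
  14. (x6 \/ x8) — x6 is true.
  15. (~x2 \/ x11 \/ ~x10) — ~x2 is true.
  16. (x4 \/ x2 \/ x7) — x4 is true.
  17. (~x11 \/ ~x5 \/ ~x7) — ~x11 is true.
  18. (~x7 \/ ~x2) — ~x2 is true.
  19. (~x8 \/ ~x5) — ~x8 is true.
  20. (~x8 \/ x4 \/ ~x5) — ~x8 is true.
  21. (x7 \/ x4 \/ ~x9) — x7 is true.
  22. (x7 \/ ~x6) — x7 is true.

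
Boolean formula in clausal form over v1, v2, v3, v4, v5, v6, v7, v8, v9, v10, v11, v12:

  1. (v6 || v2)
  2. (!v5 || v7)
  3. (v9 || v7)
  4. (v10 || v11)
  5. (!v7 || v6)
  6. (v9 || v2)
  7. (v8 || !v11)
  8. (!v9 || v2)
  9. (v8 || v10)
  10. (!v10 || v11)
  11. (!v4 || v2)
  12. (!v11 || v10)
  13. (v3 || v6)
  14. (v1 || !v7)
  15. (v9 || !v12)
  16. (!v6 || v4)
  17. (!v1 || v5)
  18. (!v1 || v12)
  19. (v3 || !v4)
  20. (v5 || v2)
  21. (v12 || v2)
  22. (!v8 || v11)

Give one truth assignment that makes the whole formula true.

v1=F  v2=T  v3=T  v4=T  v5=F  v6=F  v7=F  v8=T  v9=T  v10=T  v11=T  v12=F

v2 occurs only positively in the remaining clauses — set v2 = True.
v3 occurs only positively in the remaining clauses — set v3 = True.
Set v1 = False and propagate.
  then v7 is forced to False.
  then v5 is forced to False.
  then v9 is forced to True.
Branch on v4: take v4 = True.
The remaining clauses are satisfied by v6 = False, v8 = True, v10 = True, v11 = True, v12 = False.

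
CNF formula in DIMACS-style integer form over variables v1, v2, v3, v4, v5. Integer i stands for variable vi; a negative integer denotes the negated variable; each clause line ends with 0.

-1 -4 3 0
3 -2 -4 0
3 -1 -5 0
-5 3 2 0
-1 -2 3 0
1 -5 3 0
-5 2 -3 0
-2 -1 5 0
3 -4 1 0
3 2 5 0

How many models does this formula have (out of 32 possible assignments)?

Case analysis on v3 and v1:
  v3=T, v1=T: remaining (v2,v4,v5) ∈ {(F,F,F); (F,T,F); (T,F,T); (T,T,T)} — 4.
  v3=T, v1=F: v4 free; 3 ways for (v2,v5) × 2^1 = 6.
  v3=F, v1=T: a clause becomes empty — 0.
  v3=F, v1=F: remaining (v2,v4,v5) ∈ {(T,F,F)} — 1.
Total: 4 + 6 + 0 + 1 = 11.

11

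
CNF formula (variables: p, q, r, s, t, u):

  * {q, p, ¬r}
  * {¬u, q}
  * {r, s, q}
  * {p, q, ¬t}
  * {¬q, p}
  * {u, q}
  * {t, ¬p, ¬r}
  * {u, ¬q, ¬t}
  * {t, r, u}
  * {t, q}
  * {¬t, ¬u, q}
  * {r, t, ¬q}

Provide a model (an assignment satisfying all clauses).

p = True  q = True  r = False  s = False  t = True  u = True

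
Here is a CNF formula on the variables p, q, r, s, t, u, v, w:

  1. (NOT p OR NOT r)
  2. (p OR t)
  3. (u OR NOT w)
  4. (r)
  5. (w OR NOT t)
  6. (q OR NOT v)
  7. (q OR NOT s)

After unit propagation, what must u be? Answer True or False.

(r) is a unit clause: r = True.
From (NOT r OR NOT p) and r = True: p = False.
In (p OR t), p is now false; t must hold, so t = True.
(w OR NOT t) with t = True leaves only w, so w = True.
From (u OR NOT w) and w = True: u = True.

True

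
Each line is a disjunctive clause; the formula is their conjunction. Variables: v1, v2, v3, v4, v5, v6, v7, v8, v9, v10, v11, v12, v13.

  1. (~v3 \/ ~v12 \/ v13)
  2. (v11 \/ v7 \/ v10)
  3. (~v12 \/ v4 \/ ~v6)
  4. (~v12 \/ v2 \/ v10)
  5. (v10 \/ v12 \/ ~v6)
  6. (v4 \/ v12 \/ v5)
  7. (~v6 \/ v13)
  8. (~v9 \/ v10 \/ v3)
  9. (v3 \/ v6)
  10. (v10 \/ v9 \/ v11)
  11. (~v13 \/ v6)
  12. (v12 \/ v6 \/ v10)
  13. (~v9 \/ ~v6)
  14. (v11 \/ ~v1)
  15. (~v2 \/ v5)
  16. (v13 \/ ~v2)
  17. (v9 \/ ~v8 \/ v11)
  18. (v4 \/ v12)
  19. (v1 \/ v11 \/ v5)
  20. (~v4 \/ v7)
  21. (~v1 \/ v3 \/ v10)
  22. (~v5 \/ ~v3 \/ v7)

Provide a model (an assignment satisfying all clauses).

Pure literal: v7 appears only positively; assign v7 = True.
Pure literal: v10 appears only positively; assign v10 = True.
Branch on v1: take v1 = False.
Try v2 = False.
The remaining clauses are satisfied by v3 = True, v4 = True, v5 = True, v6 = False, v8 = True, v9 = False, v11 = True, v12 = False, v13 = False.
Every clause has at least one true literal under this assignment.
Check each clause:
  1. (v13 \/ ~v12 \/ ~v3) — ~v12 is true.
  2. (v7 \/ v10 \/ v11) — v10 is true.
  3. (v4 \/ ~v6 \/ ~v12) — ~v6 is true.
  4. (~v12 \/ v10 \/ v2) — v10 is true.
  5. (~v6 \/ v12 \/ v10) — v10 is true.
  6. (v12 \/ v4 \/ v5) — v4 is true.
  7. (~v6 \/ v13) — ~v6 is true.
  8. (v3 \/ v10 \/ ~v9) — v10 is true.
  9. (v6 \/ v3) — v3 is true.
  10. (v11 \/ v10 \/ v9) — v10 is true.
  11. (~v13 \/ v6) — ~v13 is true.
  12. (v6 \/ v12 \/ v10) — v10 is true.
  13. (~v9 \/ ~v6) — ~v6 is true.
  14. (v11 \/ ~v1) — v11 is true.
  15. (v5 \/ ~v2) — v5 is true.
  16. (~v2 \/ v13) — ~v2 is true.
  17. (v11 \/ v9 \/ ~v8) — v11 is true.
  18. (v12 \/ v4) — v4 is true.
  19. (v1 \/ v5 \/ v11) — v11 is true.
  20. (v7 \/ ~v4) — v7 is true.
  21. (~v1 \/ v3 \/ v10) — v10 is true.
  22. (~v5 \/ v7 \/ ~v3) — v7 is true.

v1=False, v2=False, v3=True, v4=True, v5=True, v6=False, v7=True, v8=True, v9=False, v10=True, v11=True, v12=False, v13=False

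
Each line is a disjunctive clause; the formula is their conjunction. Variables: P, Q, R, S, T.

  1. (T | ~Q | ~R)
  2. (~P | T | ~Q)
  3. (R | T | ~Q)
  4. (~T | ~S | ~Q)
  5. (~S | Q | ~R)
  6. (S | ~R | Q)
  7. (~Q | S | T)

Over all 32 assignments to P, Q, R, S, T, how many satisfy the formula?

Split on Q, then T.
  Q=1, T=1: remaining (P,R,S) ∈ {(0,0,0); (0,1,0); (1,0,0); (1,1,0)} — 4.
  Q=1, T=0: a clause becomes empty — 0.
  Q=0, T=1: remaining (P,R,S) ∈ {(0,0,0); (0,0,1); (1,0,0); (1,0,1)} — 4.
  Q=0, T=0: remaining (P,R,S) ∈ {(0,0,0); (0,0,1); (1,0,0); (1,0,1)} — 4.
Total: 4 + 0 + 4 + 4 = 12.

12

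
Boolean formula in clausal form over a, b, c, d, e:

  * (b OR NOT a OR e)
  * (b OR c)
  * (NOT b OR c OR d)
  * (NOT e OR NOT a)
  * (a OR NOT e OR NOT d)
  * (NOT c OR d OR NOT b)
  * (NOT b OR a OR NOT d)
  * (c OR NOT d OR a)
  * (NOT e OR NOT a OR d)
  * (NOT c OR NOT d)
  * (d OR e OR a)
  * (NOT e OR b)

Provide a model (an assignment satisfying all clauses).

Set a = True and propagate.
  then e is forced to False.
  then b is forced to True.
Set c = False and propagate.
  then d is forced to True.

a = T, b = T, c = F, d = T, e = F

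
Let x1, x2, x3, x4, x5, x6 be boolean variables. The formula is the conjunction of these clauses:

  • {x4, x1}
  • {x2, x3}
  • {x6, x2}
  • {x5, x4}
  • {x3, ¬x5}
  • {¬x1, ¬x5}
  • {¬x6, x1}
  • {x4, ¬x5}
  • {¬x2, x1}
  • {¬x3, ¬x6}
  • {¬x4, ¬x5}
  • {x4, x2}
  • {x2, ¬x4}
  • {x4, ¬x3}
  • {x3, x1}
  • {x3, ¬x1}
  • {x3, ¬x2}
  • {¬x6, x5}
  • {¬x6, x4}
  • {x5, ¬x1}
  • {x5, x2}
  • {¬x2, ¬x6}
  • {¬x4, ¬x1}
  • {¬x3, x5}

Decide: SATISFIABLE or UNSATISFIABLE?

x4 = True:
  propagation gives x5=False, x2=True, x1=True; an empty clause results — contradiction.
x4 = False:
  propagation gives x1=True, x5=True; an empty clause results — contradiction.
Every branch closes, so no satisfying assignment exists.

UNSATISFIABLE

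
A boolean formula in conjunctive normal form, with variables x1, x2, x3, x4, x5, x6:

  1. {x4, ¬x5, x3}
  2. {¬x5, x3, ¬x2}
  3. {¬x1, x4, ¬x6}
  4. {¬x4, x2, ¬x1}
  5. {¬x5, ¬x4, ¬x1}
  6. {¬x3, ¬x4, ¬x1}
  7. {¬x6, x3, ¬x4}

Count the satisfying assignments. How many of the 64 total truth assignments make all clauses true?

30

Split on x4, then x1.
  x4=1, x1=1: remaining (x2,x3,x5,x6) ∈ {(1,0,0,0)} — 1.
  x4=1, x1=0: 11 of the 16 assignments to (x2,x3,x5,x6) work.
  x4=0, x1=1: x2 free; 3 ways for (x3,x5,x6) × 2^1 = 6.
  x4=0, x1=0: x2, x6 free; 3 ways for (x3,x5) × 2^2 = 12.
Total: 1 + 11 + 6 + 12 = 30.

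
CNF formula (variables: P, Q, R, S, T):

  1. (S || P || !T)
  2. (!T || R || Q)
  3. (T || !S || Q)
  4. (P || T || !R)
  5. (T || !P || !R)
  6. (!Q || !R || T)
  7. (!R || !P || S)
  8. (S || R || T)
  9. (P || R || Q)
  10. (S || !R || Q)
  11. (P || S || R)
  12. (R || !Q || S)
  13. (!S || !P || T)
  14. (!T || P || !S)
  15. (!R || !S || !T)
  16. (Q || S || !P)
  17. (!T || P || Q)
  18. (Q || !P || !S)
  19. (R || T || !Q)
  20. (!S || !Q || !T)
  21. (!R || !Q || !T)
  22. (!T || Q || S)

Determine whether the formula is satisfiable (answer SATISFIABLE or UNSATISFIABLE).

UNSATISFIABLE

T = True:
  S = True:
    propagation gives P=True, R=False, Q=True; an empty clause results — contradiction.
  S = False:
    propagation gives P=True, R=False, Q=True; an empty clause results — contradiction.
T = False:
  R = True:
    propagation gives P=True; an empty clause results — contradiction.
  R = False:
    propagation gives S=True, Q=True; an empty clause results — contradiction.
Every branch closes, so no satisfying assignment exists.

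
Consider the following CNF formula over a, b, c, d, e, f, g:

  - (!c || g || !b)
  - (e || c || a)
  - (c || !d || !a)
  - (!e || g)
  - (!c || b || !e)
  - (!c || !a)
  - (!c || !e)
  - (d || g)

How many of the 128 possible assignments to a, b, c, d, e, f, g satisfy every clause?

26

Split on c, then e.
  c=T, e=T: a clause becomes empty — 0.
  c=T, e=F: f free; 5 ways for (a,b,d,g) × 2^1 = 10.
  c=F, e=T: b, f free; 3 ways for (a,d,g) × 2^2 = 12.
  c=F, e=F: remaining (a,b,d,f,g) ∈ {(T,F,F,F,T); (T,F,F,T,T); (T,T,F,F,T); (T,T,F,T,T)} — 4.
Total: 0 + 10 + 12 + 4 = 26.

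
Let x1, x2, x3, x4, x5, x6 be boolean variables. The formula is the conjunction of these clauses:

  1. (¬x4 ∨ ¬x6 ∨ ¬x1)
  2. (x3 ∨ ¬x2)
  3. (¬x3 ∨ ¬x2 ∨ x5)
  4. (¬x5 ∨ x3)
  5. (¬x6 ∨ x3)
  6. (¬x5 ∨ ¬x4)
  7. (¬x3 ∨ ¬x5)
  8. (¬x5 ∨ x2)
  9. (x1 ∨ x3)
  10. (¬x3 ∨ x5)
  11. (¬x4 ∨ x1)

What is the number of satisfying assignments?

The models are:
  x1=1 x2=0 x3=0 x4=0 x5=0 x6=0
  x1=1 x2=0 x3=0 x4=1 x5=0 x6=0
That's 2 in total.

2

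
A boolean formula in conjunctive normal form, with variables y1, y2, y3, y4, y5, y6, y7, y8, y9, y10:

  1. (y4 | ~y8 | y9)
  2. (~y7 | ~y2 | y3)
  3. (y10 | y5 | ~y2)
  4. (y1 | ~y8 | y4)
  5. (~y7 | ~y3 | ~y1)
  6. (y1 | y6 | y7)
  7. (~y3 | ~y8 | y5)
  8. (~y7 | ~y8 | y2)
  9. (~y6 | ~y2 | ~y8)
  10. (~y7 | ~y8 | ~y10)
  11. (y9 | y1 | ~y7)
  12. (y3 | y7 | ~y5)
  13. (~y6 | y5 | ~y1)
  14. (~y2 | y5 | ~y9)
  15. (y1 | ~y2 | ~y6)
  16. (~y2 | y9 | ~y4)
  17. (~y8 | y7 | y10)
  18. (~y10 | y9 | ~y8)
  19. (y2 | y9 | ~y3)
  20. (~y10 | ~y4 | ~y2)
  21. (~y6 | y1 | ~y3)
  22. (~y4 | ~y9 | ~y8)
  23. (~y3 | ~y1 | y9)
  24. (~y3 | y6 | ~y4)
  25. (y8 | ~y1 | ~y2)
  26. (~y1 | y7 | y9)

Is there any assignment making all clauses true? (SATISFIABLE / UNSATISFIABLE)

SATISFIABLE

Branch on y1: take y1 = True.
Set y2 = False and propagate.
Set y3 = False and propagate.
The remaining clauses are satisfied by y4 = True, y5 = False, y6 = False, y7 = True, y8 = False, y9 = False, y10 = False.
Every clause has at least one true literal under this assignment.
So y1=T, y2=F, y3=F, y4=T, y5=F, y6=F, y7=T, y8=F, y9=F, y10=F is a satisfying assignment.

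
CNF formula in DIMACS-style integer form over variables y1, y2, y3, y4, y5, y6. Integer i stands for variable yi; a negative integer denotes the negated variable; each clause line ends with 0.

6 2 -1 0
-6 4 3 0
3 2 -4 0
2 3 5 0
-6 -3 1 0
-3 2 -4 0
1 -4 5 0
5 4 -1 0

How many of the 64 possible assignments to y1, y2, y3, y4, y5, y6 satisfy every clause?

22

Case analysis on y3 and y4:
  y3=1, y4=1: 5 of the 16 assignments to (y1,y2,y5,y6) work.
  y3=1, y4=0: 7 of the 16 assignments to (y1,y2,y5,y6) work.
  y3=0, y4=1: y6 free; 3 ways for (y1,y2,y5) × 2^1 = 6.
  y3=0, y4=0: remaining (y1,y2,y5,y6) ∈ {(0,0,1,0); (0,1,0,0); (0,1,1,0); (1,1,1,0)} — 4.
Total: 5 + 7 + 6 + 4 = 22.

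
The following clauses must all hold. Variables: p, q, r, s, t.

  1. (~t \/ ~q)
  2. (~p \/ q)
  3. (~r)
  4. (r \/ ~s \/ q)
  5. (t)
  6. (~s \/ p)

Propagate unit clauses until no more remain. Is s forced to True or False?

(~r) is a unit clause: r = False.
Unit clause (t) sets t = True.
(~q \/ ~t) with t = True leaves only ~q, so q = False.
From (q \/ ~p) and q = False: p = False.
From (~s \/ r \/ q) and q = False, r = False: s = False.

False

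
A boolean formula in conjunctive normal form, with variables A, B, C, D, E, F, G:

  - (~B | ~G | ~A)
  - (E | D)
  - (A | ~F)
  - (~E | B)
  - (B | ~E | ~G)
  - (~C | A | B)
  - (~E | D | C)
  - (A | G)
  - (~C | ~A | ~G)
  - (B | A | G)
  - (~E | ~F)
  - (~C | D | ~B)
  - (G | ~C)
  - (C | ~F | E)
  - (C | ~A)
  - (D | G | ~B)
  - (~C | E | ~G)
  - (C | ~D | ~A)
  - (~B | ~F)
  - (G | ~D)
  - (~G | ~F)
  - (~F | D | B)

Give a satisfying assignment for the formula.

A=False, B=True, C=False, D=True, E=False, F=False, G=True

Check each clause:
  1. (~B | ~A | ~G) — ~A is true.
  2. (E | D) — D is true.
  3. (~F | A) — ~F is true.
  4. (~E | B) — B is true.
  5. (~G | B | ~E) — B is true.
  6. (~C | A | B) — B is true.
  7. (~E | C | D) — D is true.
  8. (G | A) — G is true.
  9. (~G | ~C | ~A) — ~C is true.
  10. (A | B | G) — B is true.
  11. (~E | ~F) — ~F is true.
  12. (~C | D | ~B) — D is true.
  13. (~C | G) — ~C is true.
  14. (C | ~F | E) — ~F is true.
  15. (~A | C) — ~A is true.
  16. (~B | G | D) — D is true.
  17. (~C | ~G | E) — ~C is true.
  18. (~A | C | ~D) — ~A is true.
  19. (~B | ~F) — ~F is true.
  20. (~D | G) — G is true.
  21. (~G | ~F) — ~F is true.
  22. (B | ~F | D) — B is true.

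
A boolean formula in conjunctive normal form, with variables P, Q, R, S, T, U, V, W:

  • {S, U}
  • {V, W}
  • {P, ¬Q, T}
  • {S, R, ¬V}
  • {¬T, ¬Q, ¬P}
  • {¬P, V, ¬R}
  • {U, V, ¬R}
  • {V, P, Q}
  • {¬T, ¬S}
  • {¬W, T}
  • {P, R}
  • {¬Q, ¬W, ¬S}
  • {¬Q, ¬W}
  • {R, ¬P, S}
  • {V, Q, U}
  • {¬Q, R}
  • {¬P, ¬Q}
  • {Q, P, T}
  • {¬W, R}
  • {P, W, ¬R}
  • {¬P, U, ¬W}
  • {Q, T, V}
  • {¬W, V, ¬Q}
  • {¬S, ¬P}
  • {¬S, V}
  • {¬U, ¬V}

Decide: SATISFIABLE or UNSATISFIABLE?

UNSATISFIABLE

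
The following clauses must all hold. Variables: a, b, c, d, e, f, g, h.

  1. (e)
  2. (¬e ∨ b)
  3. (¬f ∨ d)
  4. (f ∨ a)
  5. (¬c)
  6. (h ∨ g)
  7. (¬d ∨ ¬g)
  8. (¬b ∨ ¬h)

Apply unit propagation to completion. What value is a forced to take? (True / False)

Unit clause (e) sets e = True.
From (¬e ∨ b) and e = True: b = True.
(¬c) is a unit clause: c = False.
(¬h ∨ ¬b): since b = True, the clause reduces to (¬h). h = False.
(h ∨ g) with h = False leaves only g, so g = True.
From (¬g ∨ ¬d) and g = True: d = False.
In (d ∨ ¬f), d is now false; ¬f must hold, so f = False.
(f ∨ a): since f = False, the clause reduces to (a). a = True.

True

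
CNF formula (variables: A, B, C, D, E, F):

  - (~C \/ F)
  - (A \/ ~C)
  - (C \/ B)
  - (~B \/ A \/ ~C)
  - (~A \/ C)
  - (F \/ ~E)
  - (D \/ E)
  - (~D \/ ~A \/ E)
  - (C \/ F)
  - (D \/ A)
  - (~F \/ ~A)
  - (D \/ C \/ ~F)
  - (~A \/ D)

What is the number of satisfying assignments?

2

The models are:
  A=0 B=1 C=0 D=1 E=0 F=1
  A=0 B=1 C=0 D=1 E=1 F=1
Count: 2.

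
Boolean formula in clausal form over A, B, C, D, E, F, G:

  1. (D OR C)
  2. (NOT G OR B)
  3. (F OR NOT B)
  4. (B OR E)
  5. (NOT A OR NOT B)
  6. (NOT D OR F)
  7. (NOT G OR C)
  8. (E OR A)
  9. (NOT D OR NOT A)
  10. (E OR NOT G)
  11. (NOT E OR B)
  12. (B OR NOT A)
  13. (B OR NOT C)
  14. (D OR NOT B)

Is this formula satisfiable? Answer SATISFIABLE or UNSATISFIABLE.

SATISFIABLE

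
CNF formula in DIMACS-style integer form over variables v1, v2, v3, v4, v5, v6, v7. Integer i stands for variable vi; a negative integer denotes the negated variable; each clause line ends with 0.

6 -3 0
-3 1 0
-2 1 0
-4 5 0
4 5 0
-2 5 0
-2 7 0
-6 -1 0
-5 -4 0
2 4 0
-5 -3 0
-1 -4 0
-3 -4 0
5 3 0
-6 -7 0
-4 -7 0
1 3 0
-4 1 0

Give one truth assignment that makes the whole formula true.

v1 = T, v2 = T, v3 = F, v4 = F, v5 = T, v6 = F, v7 = T

Check each clause:
  1. (v6 ∨ ¬v3) — ¬v3 is true.
  2. (¬v3 ∨ v1) — v1 is true.
  3. (v1 ∨ ¬v2) — v1 is true.
  4. (¬v4 ∨ v5) — ¬v4 is true.
  5. (v5 ∨ v4) — v5 is true.
  6. (v5 ∨ ¬v2) — v5 is true.
  7. (v7 ∨ ¬v2) — v7 is true.
  8. (¬v6 ∨ ¬v1) — ¬v6 is true.
  9. (¬v4 ∨ ¬v5) — ¬v4 is true.
  10. (v2 ∨ v4) — v2 is true.
  11. (¬v3 ∨ ¬v5) — ¬v3 is true.
  12. (¬v1 ∨ ¬v4) — ¬v4 is true.
  13. (¬v3 ∨ ¬v4) — ¬v4 is true.
  14. (v5 ∨ v3) — v5 is true.
  15. (¬v7 ∨ ¬v6) — ¬v6 is true.
  16. (¬v7 ∨ ¬v4) — ¬v4 is true.
  17. (v3 ∨ v1) — v1 is true.
  18. (¬v4 ∨ v1) — v1 is true.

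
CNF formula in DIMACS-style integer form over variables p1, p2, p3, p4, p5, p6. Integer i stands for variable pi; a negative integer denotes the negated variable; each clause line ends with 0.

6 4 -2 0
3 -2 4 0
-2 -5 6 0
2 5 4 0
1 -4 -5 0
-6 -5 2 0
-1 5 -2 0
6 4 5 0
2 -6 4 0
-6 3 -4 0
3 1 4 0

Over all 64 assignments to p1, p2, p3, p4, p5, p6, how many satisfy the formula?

Case analysis on p4 and p2:
  p4=1, p2=1: remaining (p1,p3,p5,p6) ∈ {(0,0,0,0); (0,1,0,0); (0,1,0,1); (1,1,1,1)} — 4.
  p4=1, p2=0: 8 of the 16 assignments to (p1,p3,p5,p6) work.
  p4=0, p2=1: remaining (p1,p3,p5,p6) ∈ {(0,1,0,1); (0,1,1,1); (1,1,1,1)} — 3.
  p4=0, p2=0: remaining (p1,p3,p5,p6) ∈ {(0,1,1,0); (1,0,1,0); (1,1,1,0)} — 3.
Total: 4 + 8 + 3 + 3 = 18.

18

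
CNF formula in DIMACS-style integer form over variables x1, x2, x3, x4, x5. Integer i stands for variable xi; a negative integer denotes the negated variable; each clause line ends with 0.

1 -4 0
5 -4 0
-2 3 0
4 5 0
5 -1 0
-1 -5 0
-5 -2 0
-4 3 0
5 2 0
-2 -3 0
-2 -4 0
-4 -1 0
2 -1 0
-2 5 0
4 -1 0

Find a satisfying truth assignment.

x1=False, x2=False, x3=False, x4=False, x5=True

Set x1 = False and propagate.
  then x4 is forced to False.
  then x5 is forced to True.
  then x2 is forced to False.
x3 is now unconstrained; take x3 = False.
Every clause has at least one true literal under this assignment.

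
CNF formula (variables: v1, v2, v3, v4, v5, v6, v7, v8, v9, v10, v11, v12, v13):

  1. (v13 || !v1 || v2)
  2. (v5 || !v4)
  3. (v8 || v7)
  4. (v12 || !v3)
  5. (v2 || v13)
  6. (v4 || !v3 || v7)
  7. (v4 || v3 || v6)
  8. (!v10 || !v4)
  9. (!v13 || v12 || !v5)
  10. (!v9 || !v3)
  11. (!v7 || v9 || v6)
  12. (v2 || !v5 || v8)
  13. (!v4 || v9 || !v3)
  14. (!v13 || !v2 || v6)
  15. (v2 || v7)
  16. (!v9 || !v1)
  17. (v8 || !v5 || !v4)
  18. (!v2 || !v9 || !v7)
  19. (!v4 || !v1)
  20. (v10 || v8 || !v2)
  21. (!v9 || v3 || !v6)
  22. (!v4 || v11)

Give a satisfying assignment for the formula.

Pure literal: v1 appears only negated; assign v1 = False.
v8 occurs only positively in the remaining clauses — set v8 = True.
Branch on v2: take v2 = True.
The remaining clauses are satisfied by v3 = False, v4 = False, v5 = True, v6 = True, v7 = True, v9 = False, v10 = True, v11 = False, v12 = True, v13 = True.
Every clause has at least one true literal under this assignment.

v1 = False  v2 = True  v3 = False  v4 = False  v5 = True  v6 = True  v7 = True  v8 = True  v9 = False  v10 = True  v11 = False  v12 = True  v13 = True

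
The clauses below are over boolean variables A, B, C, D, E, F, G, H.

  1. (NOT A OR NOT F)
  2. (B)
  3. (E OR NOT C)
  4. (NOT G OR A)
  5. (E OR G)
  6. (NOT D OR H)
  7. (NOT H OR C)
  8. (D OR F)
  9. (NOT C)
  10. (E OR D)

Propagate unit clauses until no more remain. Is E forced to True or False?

True

Unit clause (B) sets B = True.
(NOT C) stands alone — C = False.
From (NOT H OR C) and C = False: H = False.
(H OR NOT D) with H = False leaves only NOT D, so D = False.
In (D OR F), D is now false; F must hold, so F = True.
From (NOT A OR NOT F) and F = True: A = False.
(NOT G OR A): since A = False, the clause reduces to (NOT G). G = False.
(E OR G) with G = False leaves only E, so E = True.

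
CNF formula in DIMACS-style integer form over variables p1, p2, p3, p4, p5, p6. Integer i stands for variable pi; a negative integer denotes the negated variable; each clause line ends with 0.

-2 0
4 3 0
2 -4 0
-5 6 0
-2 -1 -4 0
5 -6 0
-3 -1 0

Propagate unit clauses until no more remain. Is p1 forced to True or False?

(NOT p2) is a unit clause: p2 = False.
From (NOT p4 OR p2) and p2 = False: p4 = False.
(p4 OR p3) with p4 = False leaves only p3, so p3 = True.
In (NOT p3 OR NOT p1), NOT p3 is now false; NOT p1 must hold, so p1 = False.

False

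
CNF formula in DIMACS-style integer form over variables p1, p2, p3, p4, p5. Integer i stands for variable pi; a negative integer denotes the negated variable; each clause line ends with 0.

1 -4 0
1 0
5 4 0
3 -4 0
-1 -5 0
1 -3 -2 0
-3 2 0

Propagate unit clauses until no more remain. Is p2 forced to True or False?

True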